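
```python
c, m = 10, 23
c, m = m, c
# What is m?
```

Trace:
`c, m = 10, 23` → c = 10; m = 23
`c, m = m, c` → c = 23; m = 10
So m = 10

Answer: 10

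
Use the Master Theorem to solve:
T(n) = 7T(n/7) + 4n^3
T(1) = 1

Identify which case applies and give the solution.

a=7, b=7, f(n)=4n^3. log_7(7) = 1. Since c=3 > 1 and the regularity condition holds (7(n/7)^3 = (7/7^3)n^3 with 7/7^3 < 1), Case 3 applies: T(n) = Θ(f(n)) = O(n^3).

Answer: O(n^3) - Case 3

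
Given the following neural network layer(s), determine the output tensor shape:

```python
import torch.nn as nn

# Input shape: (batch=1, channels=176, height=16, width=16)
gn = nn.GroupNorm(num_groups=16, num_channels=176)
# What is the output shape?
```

Input: (1, 176, 16, 16) -> Output: (1, 176, 16, 16)

Answer: (1, 176, 16, 16)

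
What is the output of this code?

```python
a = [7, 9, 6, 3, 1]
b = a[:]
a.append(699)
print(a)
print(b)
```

Key concept: slice [:] creates copy.
Step by step:
`a = [7, 9, 6, 3, 1]` → a = [7, 9, 6, 3, 1]
`b = a[:]` → b = [7, 9, 6, 3, 1]
`a.append(699)` → a = [7, 9, 6, 3, 1, 699]
`print(a)` → prints [7, 9, 6, 3, 1, 699]
`print(b)` → prints [7, 9, 6, 3, 1]

Answer:
[7, 9, 6, 3, 1, 699]
[7, 9, 6, 3, 1]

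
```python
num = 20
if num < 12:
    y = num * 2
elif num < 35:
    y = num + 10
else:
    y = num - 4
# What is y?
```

Trace:
`num = 20` → num = 20
`if num < 12: ...` → num < 12 is False, num < 35 is True → y = 30
So y = 30

Answer: 30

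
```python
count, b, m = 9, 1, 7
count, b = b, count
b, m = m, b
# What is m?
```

Trace:
`count, b, m = 9, 1, 7` → count = 9; b = 1; m = 7
`count, b = b, count` → count = 1; b = 9
`b, m = m, b` → b = 7; m = 9
So m = 9

Answer: 9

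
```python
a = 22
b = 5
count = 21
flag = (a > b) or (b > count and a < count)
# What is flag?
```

Trace:
`a = 22` → a = 22
`b = 5` → b = 5
`count = 21` → count = 21
`flag = (a > b) or (b > count and a < count)` → flag = True
So flag = True

Answer: True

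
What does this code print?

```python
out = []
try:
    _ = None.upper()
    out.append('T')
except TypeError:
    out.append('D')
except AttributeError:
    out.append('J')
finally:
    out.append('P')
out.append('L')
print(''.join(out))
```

Execution trace: 'J' (except AttributeError) → 'P' (finally) → 'L' (after the try/except). Output: JPL

Answer: JPL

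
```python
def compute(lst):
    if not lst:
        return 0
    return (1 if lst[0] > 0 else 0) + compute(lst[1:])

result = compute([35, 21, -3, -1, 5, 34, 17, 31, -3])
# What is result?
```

Count of positive elements in [35, 21, -3, -1, 5, 34, 17, 31, -3] = 6

Answer: 6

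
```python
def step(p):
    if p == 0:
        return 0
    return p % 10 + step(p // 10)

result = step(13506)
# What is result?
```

Sum of digits of 13506: 6 + 0 + 5 + 3 + 1 = 15

Answer: 15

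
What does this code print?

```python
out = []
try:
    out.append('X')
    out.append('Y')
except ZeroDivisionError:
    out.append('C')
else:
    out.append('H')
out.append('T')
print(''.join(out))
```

Execution trace: 'X' (try body) → 'Y' (try body, no exception) → 'H' (else) → 'T' (after the try/except). Output: XYHT

Answer: XYHT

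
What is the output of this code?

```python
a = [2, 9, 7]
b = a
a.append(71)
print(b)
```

Key concept: basic list aliasing.
Step by step:
`a = [2, 9, 7]` → a = [2, 9, 7]
`b = a` → b = [2, 9, 7] (same object as a)
`a.append(71)` → a = [2, 9, 7, 71] (same object as b); b = [2, 9, 7, 71] (same object as a)
`print(b)` → prints [2, 9, 7, 71]

Answer: [2, 9, 7, 71]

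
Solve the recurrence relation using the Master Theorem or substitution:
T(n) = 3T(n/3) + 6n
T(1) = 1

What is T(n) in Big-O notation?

By Master Theorem: a=3, b=3, f(n)=6n. Since log_3(3) = 1 and f(n) = Θ(n^1), Case 2 applies. T(n) = O(n log n).

Answer: O(n log n)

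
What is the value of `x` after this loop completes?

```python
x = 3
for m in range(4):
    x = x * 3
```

Multiply by 3, 4 times: 3 * 3^4 = 243
`x` takes the values: 3 → 9 → 27 → 81 → 243

Answer: 243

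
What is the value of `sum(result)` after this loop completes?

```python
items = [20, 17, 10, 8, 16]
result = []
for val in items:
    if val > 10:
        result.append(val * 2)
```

Sum of doubled values > 10
`result` takes the values: [] → [40] → [40, 34] → [40, 34, 32]
So `sum(result)` = 106

Answer: 106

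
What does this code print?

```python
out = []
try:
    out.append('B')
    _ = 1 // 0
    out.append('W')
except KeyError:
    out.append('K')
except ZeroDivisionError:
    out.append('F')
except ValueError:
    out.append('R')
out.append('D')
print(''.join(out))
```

Execution trace: 'B' (try body) → 'F' (except ZeroDivisionError) → 'D' (after the try/except). Output: BFD

Answer: BFD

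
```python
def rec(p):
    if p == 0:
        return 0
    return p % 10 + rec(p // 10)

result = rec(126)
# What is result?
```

Sum of digits of 126: 6 + 2 + 1 = 9

Answer: 9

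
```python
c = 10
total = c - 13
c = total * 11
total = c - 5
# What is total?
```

Trace:
`c = 10` → c = 10
`total = c - 13` → total = -3
`c = total * 11` → c = -33
`total = c - 5` → total = -38
So total = -38

Answer: -38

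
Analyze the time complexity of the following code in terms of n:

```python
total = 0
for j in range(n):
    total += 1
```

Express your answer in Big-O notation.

Each loop level contributes: n. Multiplying the contributions gives O(n).

Answer: O(n)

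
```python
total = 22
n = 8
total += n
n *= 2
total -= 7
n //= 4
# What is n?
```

Trace:
`total = 22` → total = 22
`n = 8` → n = 8
`total += n` → total = 30
`n *= 2` → n = 16
`total -= 7` → total = 23
`n //= 4` → n = 4
So n = 4

Answer: 4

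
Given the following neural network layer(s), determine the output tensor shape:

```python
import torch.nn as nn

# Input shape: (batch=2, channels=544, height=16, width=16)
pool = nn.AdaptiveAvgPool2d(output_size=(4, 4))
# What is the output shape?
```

Input: (2, 544, 16, 16) -> Output: (2, 544, 4, 4)

Answer: (2, 544, 4, 4)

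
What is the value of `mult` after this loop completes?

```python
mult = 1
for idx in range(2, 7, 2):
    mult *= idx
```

Product of even numbers 2 to 6
`mult` takes the values: 1 → 2 → 8 → 48

Answer: 48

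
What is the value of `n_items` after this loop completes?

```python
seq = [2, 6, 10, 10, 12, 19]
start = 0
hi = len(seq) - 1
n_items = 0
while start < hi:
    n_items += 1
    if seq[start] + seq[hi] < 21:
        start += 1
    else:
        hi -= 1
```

Steps to find pair summing to 21
`n_items` takes the values: 0 → 1 → 2 → 3 → 4 → 5

Answer: 5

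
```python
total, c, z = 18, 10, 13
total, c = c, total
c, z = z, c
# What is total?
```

Trace:
`total, c, z = 18, 10, 13` → total = 18; c = 10; z = 13
`total, c = c, total` → total = 10; c = 18
`c, z = z, c` → c = 13; z = 18
So total = 10

Answer: 10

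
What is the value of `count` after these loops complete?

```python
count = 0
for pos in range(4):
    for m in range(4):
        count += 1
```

4 * 4 = 16
`count` takes the values: 0 → 1 → 2 → 3 → 4 → 5 → 6 → 7 → 8 → 9 → 10 → 11 → 12 → 13 → 14 → 15 → 16

Answer: 16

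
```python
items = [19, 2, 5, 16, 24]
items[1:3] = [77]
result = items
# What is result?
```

Trace:
`items = [19, 2, 5, 16, 24]` → items = [19, 2, 5, 16, 24]
`items[1:3] = [77]` → items = [19, 77, 16, 24]
`result = items` → result = [19, 77, 16, 24]
So result = [19, 77, 16, 24]

Answer: [19, 77, 16, 24]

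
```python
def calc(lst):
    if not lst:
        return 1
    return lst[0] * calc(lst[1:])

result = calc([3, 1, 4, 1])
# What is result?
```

Product over [3, 1, 4, 1] = 3 * 1 * 4 * 1 = 12

Answer: 12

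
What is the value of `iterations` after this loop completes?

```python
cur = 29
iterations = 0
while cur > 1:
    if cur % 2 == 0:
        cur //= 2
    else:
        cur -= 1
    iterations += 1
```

Steps to reduce 29 to 1
`iterations` takes the values: 0 → 1 → 2 → 3 → 4 → 5 → 6 → 7

Answer: 7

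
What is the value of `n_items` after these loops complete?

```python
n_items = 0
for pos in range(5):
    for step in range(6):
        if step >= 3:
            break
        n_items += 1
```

Inner breaks at 3, outer runs 5 times
`n_items` takes the values: 0 → 1 → 2 → 3 → 4 → 5 → 6 → 7 → 8 → 9 → 10 → 11 → 12 → 13 → 14 → 15

Answer: 15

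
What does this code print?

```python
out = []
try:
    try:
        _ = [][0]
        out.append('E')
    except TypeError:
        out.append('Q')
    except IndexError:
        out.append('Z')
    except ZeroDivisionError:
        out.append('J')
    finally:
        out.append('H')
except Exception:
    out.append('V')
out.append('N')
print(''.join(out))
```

Execution trace: 'Z' (inner except IndexError) → 'H' (inner finally) → 'N' (after the try/except). Output: ZHN

Answer: ZHN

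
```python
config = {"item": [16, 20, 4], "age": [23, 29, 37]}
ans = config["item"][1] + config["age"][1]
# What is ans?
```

Trace:
`config = {"item": [16, 20, 4], "age": [23, 29, 37]}` → config = {'item': [16, 20, 4], 'age': [23, 29, 37]}
`ans = config["item"][1] + config["age"][1]` → ans = 49
So ans = 49

Answer: 49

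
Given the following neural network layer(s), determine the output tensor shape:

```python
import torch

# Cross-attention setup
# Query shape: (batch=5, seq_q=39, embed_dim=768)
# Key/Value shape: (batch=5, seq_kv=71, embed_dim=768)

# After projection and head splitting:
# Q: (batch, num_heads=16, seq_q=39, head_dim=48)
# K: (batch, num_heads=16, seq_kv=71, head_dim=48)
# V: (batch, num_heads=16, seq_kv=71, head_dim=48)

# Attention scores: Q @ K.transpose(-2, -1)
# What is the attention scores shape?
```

Input: (5, 39, 768) -> Output: (5, 16, 39, 71)

Answer: (5, 16, 39, 71)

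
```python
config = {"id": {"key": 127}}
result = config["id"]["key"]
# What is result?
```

Trace:
`config = {"id": {"key": 127}}` → config = {'id': {'key': 127}}
`result = config["id"]["key"]` → result = 127
So result = 127

Answer: 127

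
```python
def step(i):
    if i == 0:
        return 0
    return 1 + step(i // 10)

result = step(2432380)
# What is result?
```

Count of digits of 2432380: 7

Answer: 7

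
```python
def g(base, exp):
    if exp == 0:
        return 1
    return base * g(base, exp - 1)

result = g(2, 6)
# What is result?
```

g(2, 6) = 2 * 2 * 2 * 2 * 2 * 2 = 64

Answer: 64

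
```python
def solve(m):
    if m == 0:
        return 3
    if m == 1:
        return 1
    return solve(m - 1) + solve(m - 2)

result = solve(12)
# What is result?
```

Build up from base cases: solve(0)=3, solve(1)=1, solve(2)=4, solve(3)=5, solve(4)=9, solve(5)=14, solve(6)=23, ..., solve(12)=411

Answer: 411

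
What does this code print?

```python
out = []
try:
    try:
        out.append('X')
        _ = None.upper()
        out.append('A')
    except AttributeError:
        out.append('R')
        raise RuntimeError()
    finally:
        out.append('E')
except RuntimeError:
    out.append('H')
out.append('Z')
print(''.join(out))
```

Execution trace: 'X' (inner try body) → 'R' (inner except AttributeError) → 'E' (inner finally) → 'H' (outer except RuntimeError) → 'Z' (after the try/except). Output: XREHZ

Answer: XREHZ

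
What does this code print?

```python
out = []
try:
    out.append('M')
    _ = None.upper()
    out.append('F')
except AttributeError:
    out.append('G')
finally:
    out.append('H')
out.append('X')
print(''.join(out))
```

Execution trace: 'M' (try body) → 'G' (except AttributeError) → 'H' (finally) → 'X' (after the try/except). Output: MGHX

Answer: MGHX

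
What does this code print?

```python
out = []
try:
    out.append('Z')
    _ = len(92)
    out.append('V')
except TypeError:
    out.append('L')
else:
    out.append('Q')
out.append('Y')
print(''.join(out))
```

Execution trace: 'Z' (try body) → 'L' (except TypeError) → 'Y' (after the try/except). Output: ZLY

Answer: ZLY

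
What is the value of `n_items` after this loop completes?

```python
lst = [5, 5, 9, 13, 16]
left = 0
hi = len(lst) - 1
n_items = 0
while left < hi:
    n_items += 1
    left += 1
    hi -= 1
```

Iterations until pointers meet (list length 5)
`n_items` takes the values: 0 → 1 → 2

Answer: 2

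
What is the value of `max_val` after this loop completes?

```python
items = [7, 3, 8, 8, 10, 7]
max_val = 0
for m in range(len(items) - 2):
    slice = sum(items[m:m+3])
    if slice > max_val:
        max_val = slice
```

Max sum of 3-element window in [7, 3, 8, 8, 10, 7]
`max_val` takes the values: 0 → 18 → 19 → 26

Answer: 26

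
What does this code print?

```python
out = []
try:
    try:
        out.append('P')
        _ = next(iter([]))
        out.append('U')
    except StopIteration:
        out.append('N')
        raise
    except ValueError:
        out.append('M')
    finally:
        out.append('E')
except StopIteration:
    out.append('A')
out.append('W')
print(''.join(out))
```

Execution trace: 'P' (inner try body) → 'N' (inner except StopIteration) → 'E' (inner finally) → 'A' (outer except StopIteration) → 'W' (after the try/except). Output: PNEAW

Answer: PNEAW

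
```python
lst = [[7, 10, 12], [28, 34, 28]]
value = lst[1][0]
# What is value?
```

Trace:
`lst = [[7, 10, 12], [28, 34, 28]]` → lst = [[7, 10, 12], [28, 34, 28]]
`value = lst[1][0]` → value = 28
So value = 28

Answer: 28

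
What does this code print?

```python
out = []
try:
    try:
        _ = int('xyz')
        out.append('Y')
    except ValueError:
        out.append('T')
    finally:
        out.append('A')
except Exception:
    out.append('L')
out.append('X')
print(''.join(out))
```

Execution trace: 'T' (inner except ValueError) → 'A' (inner finally) → 'X' (after the try/except). Output: TAX

Answer: TAX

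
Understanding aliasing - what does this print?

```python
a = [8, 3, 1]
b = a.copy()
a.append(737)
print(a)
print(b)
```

Key concept: list.copy() creates independent copy.
Step by step:
`a = [8, 3, 1]` → a = [8, 3, 1]
`b = a.copy()` → b = [8, 3, 1]
`a.append(737)` → a = [8, 3, 1, 737]
`print(a)` → prints [8, 3, 1, 737]
`print(b)` → prints [8, 3, 1]

Answer:
[8, 3, 1, 737]
[8, 3, 1]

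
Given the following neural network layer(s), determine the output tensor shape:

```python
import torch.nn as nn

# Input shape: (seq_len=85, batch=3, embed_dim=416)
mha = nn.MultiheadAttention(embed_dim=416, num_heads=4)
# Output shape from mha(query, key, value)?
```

Input: (85, 3, 416) -> Output: (85, 3, 416)

Answer: (85, 3, 416)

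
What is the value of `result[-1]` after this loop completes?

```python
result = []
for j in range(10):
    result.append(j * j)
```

Last element of squares 0 to 9
`result` takes the values: [] → [0] → [0, 1] → [0, 1, 4] → [0, 1, 4, 9] → [0, 1, 4, 9, 16] → [0, 1, 4, 9, 16, 25] → [0, 1, 4, 9, 16, 25, 36] → [0, 1, 4, 9, 16, 25, 36, 49] → [0, 1, 4, 9, 16, 25, 36, 49, 64] → [0, 1, 4, 9, 16, 25, 36, 49, 64, 81]
So `result[-1]` = 81

Answer: 81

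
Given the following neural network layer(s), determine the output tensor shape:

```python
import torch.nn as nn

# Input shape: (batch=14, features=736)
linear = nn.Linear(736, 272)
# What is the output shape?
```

Input: (14, 736) -> Output: (14, 272)

Answer: (14, 272)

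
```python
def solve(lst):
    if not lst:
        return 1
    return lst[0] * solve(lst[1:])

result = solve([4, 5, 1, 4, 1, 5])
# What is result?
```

Product over [4, 5, 1, 4, 1, 5] = 4 * 5 * 1 * 4 * 1 * 5 = 400

Answer: 400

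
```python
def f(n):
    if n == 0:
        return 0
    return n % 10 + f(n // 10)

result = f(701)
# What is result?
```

Sum of digits of 701: 1 + 0 + 7 = 8

Answer: 8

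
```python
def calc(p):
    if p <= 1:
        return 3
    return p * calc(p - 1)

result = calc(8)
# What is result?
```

calc(8) = 8 * 7 * 6 * 5 * 4 * 3 * 2 * 3 = 120960

Answer: 120960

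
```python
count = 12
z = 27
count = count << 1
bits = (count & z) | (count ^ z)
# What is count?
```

Trace:
`count = 12` → count = 12
`z = 27` → z = 27
`count = count << 1` → count = 24
`bits = (count & z) | (count ^ z)` → bits = 27
So count = 24

Answer: 24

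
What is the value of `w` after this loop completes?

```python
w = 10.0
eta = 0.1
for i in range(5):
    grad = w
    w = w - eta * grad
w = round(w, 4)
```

Gradient descent: w = 10.0 * (1 - 0.1)^5
`w` takes the values: 10.0 → 9.0 → 8.1 → 7.29 → 6.561 → 5.9049

Answer: 5.9049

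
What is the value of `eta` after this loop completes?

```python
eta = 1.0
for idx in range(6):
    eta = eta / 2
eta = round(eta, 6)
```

Halving LR 6 times: 1 / 2^6
`eta` takes the values: 1.0 → 0.5 → 0.25 → 0.125 → 0.0625 → 0.03125 → 0.015625

Answer: 0.015625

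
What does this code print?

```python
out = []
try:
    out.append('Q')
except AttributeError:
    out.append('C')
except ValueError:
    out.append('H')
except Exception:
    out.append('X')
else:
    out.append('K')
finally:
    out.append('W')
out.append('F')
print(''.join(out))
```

Execution trace: 'Q' (try body, no exception) → 'K' (else) → 'W' (finally) → 'F' (after the try/except). Output: QKWF

Answer: QKWF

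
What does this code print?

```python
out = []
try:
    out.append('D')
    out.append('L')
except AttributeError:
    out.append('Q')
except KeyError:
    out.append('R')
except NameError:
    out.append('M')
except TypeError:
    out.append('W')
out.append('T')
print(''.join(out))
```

Execution trace: 'D' (try body) → 'L' (try body, no exception) → 'T' (after the try/except). Output: DLT

Answer: DLT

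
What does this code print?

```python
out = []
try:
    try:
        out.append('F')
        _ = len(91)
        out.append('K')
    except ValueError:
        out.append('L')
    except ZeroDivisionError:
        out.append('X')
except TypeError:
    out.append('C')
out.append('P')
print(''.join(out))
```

Execution trace: 'F' (inner try body) → 'C' (outer except TypeError) → 'P' (after the try/except). Output: FCP

Answer: FCP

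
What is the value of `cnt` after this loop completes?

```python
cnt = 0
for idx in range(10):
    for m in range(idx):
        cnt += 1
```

Triangle number: 0+1+2+...+9
`cnt` takes the values: 0 → 1 → 2 → 3 → 4 → 5 → 6 → 7 → 8 → 9 → 10 → 11 → 12 → 13 → 14 → 15 → 16 → 17 → 18 → 19 → 20 → 21 → 22 → 23 → 24 → 25 → 26 → 27 → 28 → 29 → … → 41 → 42 → 43 → 44 → 45

Answer: 45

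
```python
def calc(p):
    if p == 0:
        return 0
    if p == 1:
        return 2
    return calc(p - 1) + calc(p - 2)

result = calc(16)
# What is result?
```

Build up from base cases: calc(0)=0, calc(1)=2, calc(2)=2, calc(3)=4, calc(4)=6, calc(5)=10, calc(6)=16, ..., calc(16)=1974

Answer: 1974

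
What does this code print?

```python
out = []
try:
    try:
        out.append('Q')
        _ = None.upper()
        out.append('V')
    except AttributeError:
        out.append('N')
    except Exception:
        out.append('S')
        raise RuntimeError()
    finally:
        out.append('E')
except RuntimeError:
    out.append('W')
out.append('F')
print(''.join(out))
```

Execution trace: 'Q' (inner try body) → 'N' (inner except AttributeError) → 'E' (inner finally) → 'F' (after the try/except). Output: QNEF

Answer: QNEF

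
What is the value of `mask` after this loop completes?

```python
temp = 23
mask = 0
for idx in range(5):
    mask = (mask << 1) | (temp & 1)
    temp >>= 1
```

Reverse lowest 5 bits of 23
`mask` takes the values: 0 → 1 → 3 → 7 → 14 → 29

Answer: 29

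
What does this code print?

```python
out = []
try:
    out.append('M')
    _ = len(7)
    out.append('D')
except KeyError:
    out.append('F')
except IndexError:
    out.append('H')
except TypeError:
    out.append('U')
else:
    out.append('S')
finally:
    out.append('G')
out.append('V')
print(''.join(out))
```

Execution trace: 'M' (try body) → 'U' (except TypeError) → 'G' (finally) → 'V' (after the try/except). Output: MUGV

Answer: MUGV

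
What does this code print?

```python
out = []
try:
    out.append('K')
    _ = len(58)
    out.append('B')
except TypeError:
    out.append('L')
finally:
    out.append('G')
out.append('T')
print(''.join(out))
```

Execution trace: 'K' (try body) → 'L' (except TypeError) → 'G' (finally) → 'T' (after the try/except). Output: KLGT

Answer: KLGT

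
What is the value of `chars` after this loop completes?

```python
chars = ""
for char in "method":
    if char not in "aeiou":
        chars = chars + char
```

Remove vowels from 'method'
`chars` takes the values: "" → "m" → "mt" → "mth" → "mthd"

Answer: "mthd"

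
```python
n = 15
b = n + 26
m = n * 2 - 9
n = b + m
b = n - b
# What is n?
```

Trace:
`n = 15` → n = 15
`b = n + 26` → b = 41
`m = n * 2 - 9` → m = 21
`n = b + m` → n = 62
`b = n - b` → b = 21
So n = 62

Answer: 62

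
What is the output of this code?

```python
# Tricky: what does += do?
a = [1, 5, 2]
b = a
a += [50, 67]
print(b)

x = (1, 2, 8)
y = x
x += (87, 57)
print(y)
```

Key concept: += behavior differs for mutable vs immutable.
Step by step:
`a = [1, 5, 2]` → a = [1, 5, 2]
`b = a` → b = [1, 5, 2] (same object as a)
`a += [50, 67]` → a = [1, 5, 2, 50, 67] (same object as b); b = [1, 5, 2, 50, 67] (same object as a)
`print(b)` → prints [1, 5, 2, 50, 67]
`x = (1, 2, 8)` → x = (1, 2, 8)
`y = x` → y = (1, 2, 8)
`x += (87, 57)` → x = (1, 2, 8, 87, 57)
`print(y)` → prints (1, 2, 8)

Answer:
[1, 5, 2, 50, 67]
(1, 2, 8)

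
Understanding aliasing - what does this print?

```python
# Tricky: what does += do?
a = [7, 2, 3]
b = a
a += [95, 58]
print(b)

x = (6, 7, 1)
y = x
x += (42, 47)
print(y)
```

Key concept: += behavior differs for mutable vs immutable.
Step by step:
`a = [7, 2, 3]` → a = [7, 2, 3]
`b = a` → b = [7, 2, 3] (same object as a)
`a += [95, 58]` → a = [7, 2, 3, 95, 58] (same object as b); b = [7, 2, 3, 95, 58] (same object as a)
`print(b)` → prints [7, 2, 3, 95, 58]
`x = (6, 7, 1)` → x = (6, 7, 1)
`y = x` → y = (6, 7, 1)
`x += (42, 47)` → x = (6, 7, 1, 42, 47)
`print(y)` → prints (6, 7, 1)

Answer:
[7, 2, 3, 95, 58]
(6, 7, 1)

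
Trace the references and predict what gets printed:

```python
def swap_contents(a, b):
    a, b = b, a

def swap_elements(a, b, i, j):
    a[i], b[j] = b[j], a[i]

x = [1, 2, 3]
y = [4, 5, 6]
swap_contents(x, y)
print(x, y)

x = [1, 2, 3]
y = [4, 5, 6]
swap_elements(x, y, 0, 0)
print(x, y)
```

Key concept: parameter rebinding vs mutation.
Step by step:
`x = [1, 2, 3]` → x = [1, 2, 3]
`y = [4, 5, 6]` → y = [4, 5, 6]
`swap_contents(x, y)` → no visible change to tracked variables
`print(x, y)` → prints [1, 2, 3] [4, 5, 6]
`x = [1, 2, 3]` → x = [1, 2, 3]
`y = [4, 5, 6]` → y = [4, 5, 6]
`swap_elements(x, y, 0, 0)` → x = [4, 2, 3]; y = [1, 5, 6]
`print(x, y)` → prints [4, 2, 3] [1, 5, 6]

Answer:
[1, 2, 3] [4, 5, 6]
[4, 2, 3] [1, 5, 6]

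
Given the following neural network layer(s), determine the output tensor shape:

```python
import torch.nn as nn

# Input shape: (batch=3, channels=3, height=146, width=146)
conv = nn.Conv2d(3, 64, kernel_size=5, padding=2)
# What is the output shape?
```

Input: (3, 3, 146, 146) -> Output: (3, 64, 146, 146)

Answer: (3, 64, 146, 146)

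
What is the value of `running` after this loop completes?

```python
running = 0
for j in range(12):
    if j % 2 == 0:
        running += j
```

Sum of even numbers 0 to 11
`running` takes the values: 0 → 2 → 6 → 12 → 20 → 30

Answer: 30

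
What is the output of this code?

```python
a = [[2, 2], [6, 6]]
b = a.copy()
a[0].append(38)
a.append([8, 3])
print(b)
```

Key concept: shallow copy with nested lists.
Step by step:
`a = [[2, 2], [6, 6]]` → a = [[2, 2], [6, 6]]
`b = a.copy()` → b = [[2, 2], [6, 6]]
`a[0].append(38)` → a = [[2, 2, 38], [6, 6]]; b = [[2, 2, 38], [6, 6]]
`a.append([8, 3])` → a = [[2, 2, 38], [6, 6], [8, 3]]
`print(b)` → prints [[2, 2, 38], [6, 6]]

Answer: [[2, 2, 38], [6, 6]]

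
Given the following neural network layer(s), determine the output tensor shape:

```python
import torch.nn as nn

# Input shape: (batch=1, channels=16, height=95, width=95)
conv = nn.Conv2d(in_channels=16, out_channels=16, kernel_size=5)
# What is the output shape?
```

Input: (1, 16, 95, 95) -> Output: (1, 16, 91, 91)

Answer: (1, 16, 91, 91)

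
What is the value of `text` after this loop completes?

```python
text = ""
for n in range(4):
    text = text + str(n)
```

Concatenate digits 0 to 3
`text` takes the values: "" → "0" → "01" → "012" → "0123"

Answer: "0123"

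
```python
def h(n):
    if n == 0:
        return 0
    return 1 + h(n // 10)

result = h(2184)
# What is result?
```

Count of digits of 2184: 4

Answer: 4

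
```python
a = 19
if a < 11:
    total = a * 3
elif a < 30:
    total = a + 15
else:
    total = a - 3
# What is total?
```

Trace:
`a = 19` → a = 19
`if a < 11: ...` → a < 11 is False, a < 30 is True → total = 34
So total = 34

Answer: 34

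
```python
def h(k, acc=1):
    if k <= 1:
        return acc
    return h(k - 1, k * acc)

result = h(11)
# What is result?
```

Accumulator trace (n, acc): (11, 1) -> (10, 11) -> (9, 110) -> (8, 990) -> (7, 7920) -> (6, 55440) -> (5, 332640) -> (4, 1663200) -> (3, 6652800) -> (2, 19958400) -> (1, 39916800) -> return 39916800

Answer: 39916800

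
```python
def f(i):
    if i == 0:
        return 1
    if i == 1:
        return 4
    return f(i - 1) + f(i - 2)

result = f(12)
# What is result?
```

Build up from base cases: f(0)=1, f(1)=4, f(2)=5, f(3)=9, f(4)=14, f(5)=23, f(6)=37, ..., f(12)=665

Answer: 665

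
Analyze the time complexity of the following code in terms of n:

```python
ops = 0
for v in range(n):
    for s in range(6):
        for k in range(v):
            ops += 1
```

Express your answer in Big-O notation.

Each loop level contributes: n × 1 × n. Multiplying the contributions gives O(n^2).

Answer: O(n^2)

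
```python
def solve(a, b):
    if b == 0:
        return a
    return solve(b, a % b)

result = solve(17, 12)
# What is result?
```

solve(17, 12) -> solve(12, 5) -> solve(5, 2) -> solve(2, 1) -> solve(1, 0) -> 1

Answer: 1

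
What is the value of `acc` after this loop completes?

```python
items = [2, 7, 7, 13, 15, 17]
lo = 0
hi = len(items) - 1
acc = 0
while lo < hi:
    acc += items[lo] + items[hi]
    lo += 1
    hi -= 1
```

Sum of pairs from ends
`acc` takes the values: 0 → 19 → 41 → 61

Answer: 61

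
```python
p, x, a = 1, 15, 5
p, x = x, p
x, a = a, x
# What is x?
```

Trace:
`p, x, a = 1, 15, 5` → p = 1; x = 15; a = 5
`p, x = x, p` → p = 15; x = 1
`x, a = a, x` → x = 5; a = 1
So x = 5

Answer: 5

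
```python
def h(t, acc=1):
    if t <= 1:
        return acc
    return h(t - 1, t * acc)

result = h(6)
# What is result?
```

Accumulator trace (n, acc): (6, 1) -> (5, 6) -> (4, 30) -> (3, 120) -> (2, 360) -> (1, 720) -> return 720

Answer: 720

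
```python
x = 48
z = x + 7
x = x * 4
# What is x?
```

Trace:
`x = 48` → x = 48
`z = x + 7` → z = 55
`x = x * 4` → x = 192
So x = 192

Answer: 192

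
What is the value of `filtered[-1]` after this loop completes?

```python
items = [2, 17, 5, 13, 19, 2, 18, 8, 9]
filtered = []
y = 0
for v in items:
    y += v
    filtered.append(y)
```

Cumulative sum ends at 93
`filtered` takes the values: [] → [2] → [2, 19] → [2, 19, 24] → [2, 19, 24, 37] → [2, 19, 24, 37, 56] → [2, 19, 24, 37, 56, 58] → [2, 19, 24, 37, 56, 58, 76] → [2, 19, 24, 37, 56, 58, 76, 84] → [2, 19, 24, 37, 56, 58, 76, 84, 93]
So `filtered[-1]` = 93

Answer: 93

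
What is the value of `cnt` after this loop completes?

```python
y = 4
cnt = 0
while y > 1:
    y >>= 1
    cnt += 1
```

Count right shifts until 1
`cnt` takes the values: 0 → 1 → 2

Answer: 2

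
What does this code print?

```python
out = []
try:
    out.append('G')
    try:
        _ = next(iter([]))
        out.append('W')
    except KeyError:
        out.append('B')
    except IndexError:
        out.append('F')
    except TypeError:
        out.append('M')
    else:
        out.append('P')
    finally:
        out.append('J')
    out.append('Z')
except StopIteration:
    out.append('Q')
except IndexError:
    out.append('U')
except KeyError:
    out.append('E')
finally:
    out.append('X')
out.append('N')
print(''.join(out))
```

Execution trace: 'G' (try body) → 'J' (inner finally) → 'Q' (except StopIteration) → 'X' (finally) → 'N' (after the try/except). Output: GJQXN

Answer: GJQXN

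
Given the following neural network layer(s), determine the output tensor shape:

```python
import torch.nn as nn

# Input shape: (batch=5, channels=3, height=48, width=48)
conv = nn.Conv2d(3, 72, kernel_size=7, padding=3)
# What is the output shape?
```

Input: (5, 3, 48, 48) -> Output: (5, 72, 48, 48)

Answer: (5, 72, 48, 48)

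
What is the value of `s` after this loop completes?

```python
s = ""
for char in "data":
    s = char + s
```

Reverse 'data'
`s` takes the values: "" → "d" → "ad" → "tad" → "atad"

Answer: "atad"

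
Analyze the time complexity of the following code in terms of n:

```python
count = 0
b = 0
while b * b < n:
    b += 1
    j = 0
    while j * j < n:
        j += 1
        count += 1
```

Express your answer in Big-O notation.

Each loop level contributes: √n × √n. Multiplying the contributions gives O(n).

Answer: O(n)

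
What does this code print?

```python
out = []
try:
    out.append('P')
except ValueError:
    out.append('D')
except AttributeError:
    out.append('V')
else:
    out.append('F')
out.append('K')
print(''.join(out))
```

Execution trace: 'P' (try body, no exception) → 'F' (else) → 'K' (after the try/except). Output: PFK

Answer: PFK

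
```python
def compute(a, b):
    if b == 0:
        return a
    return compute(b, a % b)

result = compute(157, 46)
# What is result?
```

compute(157, 46) -> compute(46, 19) -> compute(19, 8) -> compute(8, 3) -> compute(3, 2) -> compute(2, 1) -> compute(1, 0) -> 1

Answer: 1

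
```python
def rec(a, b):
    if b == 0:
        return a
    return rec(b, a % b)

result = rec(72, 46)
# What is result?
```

rec(72, 46) -> rec(46, 26) -> rec(26, 20) -> rec(20, 6) -> rec(6, 2) -> rec(2, 0) -> 2

Answer: 2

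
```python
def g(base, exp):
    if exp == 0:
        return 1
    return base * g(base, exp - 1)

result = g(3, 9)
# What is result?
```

g(3, 9) = 3 * 3 * 3 * 3 * 3 * 3 * 3 * 3 * 3 = 19683

Answer: 19683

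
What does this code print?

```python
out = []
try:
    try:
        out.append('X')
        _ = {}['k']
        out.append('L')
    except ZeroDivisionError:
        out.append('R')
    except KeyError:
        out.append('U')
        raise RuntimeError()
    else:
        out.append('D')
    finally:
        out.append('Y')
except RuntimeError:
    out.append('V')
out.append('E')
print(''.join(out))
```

Execution trace: 'X' (inner try body) → 'U' (inner except KeyError) → 'Y' (inner finally) → 'V' (outer except RuntimeError) → 'E' (after the try/except). Output: XUYVE

Answer: XUYVE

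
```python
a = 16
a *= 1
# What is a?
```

Trace:
`a = 16` → a = 16
`a *= 1` → a = 16
So a = 16

Answer: 16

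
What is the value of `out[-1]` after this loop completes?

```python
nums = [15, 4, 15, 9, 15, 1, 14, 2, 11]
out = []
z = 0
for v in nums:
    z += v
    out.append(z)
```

Cumulative sum ends at 86
`out` takes the values: [] → [15] → [15, 19] → [15, 19, 34] → [15, 19, 34, 43] → [15, 19, 34, 43, 58] → [15, 19, 34, 43, 58, 59] → [15, 19, 34, 43, 58, 59, 73] → [15, 19, 34, 43, 58, 59, 73, 75] → [15, 19, 34, 43, 58, 59, 73, 75, 86]
So `out[-1]` = 86

Answer: 86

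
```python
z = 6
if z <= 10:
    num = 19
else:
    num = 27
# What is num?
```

Trace:
`z = 6` → z = 6
`if z <= 10: ...` → z <= 10 is True → num = 19
So num = 19

Answer: 19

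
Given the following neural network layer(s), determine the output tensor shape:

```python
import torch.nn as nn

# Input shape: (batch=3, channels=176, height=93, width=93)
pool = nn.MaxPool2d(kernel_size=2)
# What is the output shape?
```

Input: (3, 176, 93, 93) -> Output: (3, 176, 46, 46)

Answer: (3, 176, 46, 46)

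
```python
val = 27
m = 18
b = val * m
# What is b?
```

Trace:
`val = 27` → val = 27
`m = 18` → m = 18
`b = val * m` → b = 486
So b = 486

Answer: 486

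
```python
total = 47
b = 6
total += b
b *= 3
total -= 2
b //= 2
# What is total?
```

Trace:
`total = 47` → total = 47
`b = 6` → b = 6
`total += b` → total = 53
`b *= 3` → b = 18
`total -= 2` → total = 51
`b //= 2` → b = 9
So total = 51

Answer: 51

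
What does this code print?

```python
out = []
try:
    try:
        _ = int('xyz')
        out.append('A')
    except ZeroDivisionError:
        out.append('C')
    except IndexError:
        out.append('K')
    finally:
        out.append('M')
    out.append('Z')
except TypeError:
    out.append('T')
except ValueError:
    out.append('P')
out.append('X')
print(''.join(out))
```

Execution trace: 'M' (inner finally) → 'P' (except ValueError) → 'X' (after the try/except). Output: MPX

Answer: MPX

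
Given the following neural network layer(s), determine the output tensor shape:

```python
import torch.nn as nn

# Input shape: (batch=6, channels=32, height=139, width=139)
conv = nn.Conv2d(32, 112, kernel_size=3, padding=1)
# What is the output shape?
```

Input: (6, 32, 139, 139) -> Output: (6, 112, 139, 139)

Answer: (6, 112, 139, 139)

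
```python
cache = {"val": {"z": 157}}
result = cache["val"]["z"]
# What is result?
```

Trace:
`cache = {"val": {"z": 157}}` → cache = {'val': {'z': 157}}
`result = cache["val"]["z"]` → result = 157
So result = 157

Answer: 157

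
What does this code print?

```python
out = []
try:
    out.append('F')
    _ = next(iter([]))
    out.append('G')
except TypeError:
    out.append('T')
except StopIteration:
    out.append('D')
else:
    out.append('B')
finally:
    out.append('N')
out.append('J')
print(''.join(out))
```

Execution trace: 'F' (try body) → 'D' (except StopIteration) → 'N' (finally) → 'J' (after the try/except). Output: FDNJ

Answer: FDNJ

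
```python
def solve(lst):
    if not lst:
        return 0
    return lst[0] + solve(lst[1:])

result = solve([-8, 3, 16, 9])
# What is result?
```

(-8) + 3 + 16 + 9 + 0 = 20

Answer: 20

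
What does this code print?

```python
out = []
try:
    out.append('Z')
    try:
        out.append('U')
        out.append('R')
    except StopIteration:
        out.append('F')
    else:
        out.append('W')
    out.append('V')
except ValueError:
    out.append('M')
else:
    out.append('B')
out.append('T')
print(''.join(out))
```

Execution trace: 'Z' (try body) → 'U' (inner try body) → 'R' (inner try body, no exception) → 'W' (inner else) → 'V' (try body, no exception) → 'B' (else) → 'T' (after the try/except). Output: ZURWVBT

Answer: ZURWVBT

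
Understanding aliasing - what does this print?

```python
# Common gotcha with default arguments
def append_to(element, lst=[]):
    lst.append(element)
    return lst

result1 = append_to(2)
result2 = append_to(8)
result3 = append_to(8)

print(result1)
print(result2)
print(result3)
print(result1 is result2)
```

Key concept: mutable default argument gotcha.
Step by step:
`result1 = append_to(2)` → result1 = [2]
`result2 = append_to(8)` → result1 = [2, 8] (same object as result2); result2 = [2, 8] (same object as result1)
`result3 = append_to(8)` → result1 = [2, 8, 8] (same object as result2, result3); result2 = [2, 8, 8] (same object as result1, result3); result3 = [2, 8, 8] (same object as result1, result2)
`print(result1)` → prints [2, 8, 8]
`print(result2)` → prints [2, 8, 8]
`print(result3)` → prints [2, 8, 8]
`print(result1 is result2)` → prints True

Answer:
[2, 8, 8]
[2, 8, 8]
[2, 8, 8]
True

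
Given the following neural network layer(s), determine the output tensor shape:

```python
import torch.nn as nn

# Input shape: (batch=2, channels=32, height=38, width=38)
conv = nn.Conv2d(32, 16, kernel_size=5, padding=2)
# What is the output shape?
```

Input: (2, 32, 38, 38) -> Output: (2, 16, 38, 38)

Answer: (2, 16, 38, 38)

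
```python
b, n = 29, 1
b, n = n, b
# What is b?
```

Trace:
`b, n = 29, 1` → b = 29; n = 1
`b, n = n, b` → b = 1; n = 29
So b = 1

Answer: 1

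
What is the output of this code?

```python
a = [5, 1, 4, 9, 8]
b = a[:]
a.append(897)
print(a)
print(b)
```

Key concept: slice [:] creates copy.
Step by step:
`a = [5, 1, 4, 9, 8]` → a = [5, 1, 4, 9, 8]
`b = a[:]` → b = [5, 1, 4, 9, 8]
`a.append(897)` → a = [5, 1, 4, 9, 8, 897]
`print(a)` → prints [5, 1, 4, 9, 8, 897]
`print(b)` → prints [5, 1, 4, 9, 8]

Answer:
[5, 1, 4, 9, 8, 897]
[5, 1, 4, 9, 8]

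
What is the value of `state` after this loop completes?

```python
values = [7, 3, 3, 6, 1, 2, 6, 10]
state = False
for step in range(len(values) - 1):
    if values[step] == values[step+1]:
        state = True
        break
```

Check consecutive duplicates in [7, 3, 3, 6, 1, 2, 6, 10]
`state` takes the values: False → True

Answer: True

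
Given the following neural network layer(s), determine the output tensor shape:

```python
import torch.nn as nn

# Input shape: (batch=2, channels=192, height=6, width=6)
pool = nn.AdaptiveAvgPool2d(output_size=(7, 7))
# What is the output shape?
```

Input: (2, 192, 6, 6) -> Output: (2, 192, 7, 7)

Answer: (2, 192, 7, 7)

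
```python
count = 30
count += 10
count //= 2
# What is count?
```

Trace:
`count = 30` → count = 30
`count += 10` → count = 40
`count //= 2` → count = 20
So count = 20

Answer: 20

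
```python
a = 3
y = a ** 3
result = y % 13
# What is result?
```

Trace:
`a = 3` → a = 3
`y = a ** 3` → y = 27
`result = y % 13` → result = 1
So result = 1

Answer: 1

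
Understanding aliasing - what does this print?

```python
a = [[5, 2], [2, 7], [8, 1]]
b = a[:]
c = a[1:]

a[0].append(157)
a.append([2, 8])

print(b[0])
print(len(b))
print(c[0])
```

Key concept: slice with nested mutation.
Step by step:
`a = [[5, 2], [2, 7], [8, 1]]` → a = [[5, 2], [2, 7], [8, 1]]
`b = a[:]` → b = [[5, 2], [2, 7], [8, 1]]
`c = a[1:]` → c = [[2, 7], [8, 1]]
`a[0].append(157)` → a = [[5, 2, 157], [2, 7], [8, 1]]; b = [[5, 2, 157], [2, 7], [8, 1]]
`a.append([2, 8])` → a = [[5, 2, 157], [2, 7], [8, 1], [2, 8]]
`print(b[0])` → prints [5, 2, 157]
`print(len(b))` → prints 3
`print(c[0])` → prints [2, 7]

Answer:
[5, 2, 157]
3
[2, 7]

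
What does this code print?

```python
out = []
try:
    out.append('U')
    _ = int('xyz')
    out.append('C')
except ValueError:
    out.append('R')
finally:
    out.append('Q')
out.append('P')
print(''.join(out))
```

Execution trace: 'U' (try body) → 'R' (except ValueError) → 'Q' (finally) → 'P' (after the try/except). Output: URQP

Answer: URQP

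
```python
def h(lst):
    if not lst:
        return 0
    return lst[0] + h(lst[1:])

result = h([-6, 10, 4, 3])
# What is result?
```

(-6) + 10 + 4 + 3 + 0 = 11

Answer: 11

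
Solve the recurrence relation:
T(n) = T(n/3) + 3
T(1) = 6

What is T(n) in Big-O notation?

Each step divides n by 3 and adds 3. After log_3(n) steps we reach T(1)=6. So T(n) = 3·log_3(n) + 6 = O(log n).

Answer: O(log n)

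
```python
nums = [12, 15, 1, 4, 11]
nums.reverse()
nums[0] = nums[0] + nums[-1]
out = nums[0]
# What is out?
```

Trace:
`nums = [12, 15, 1, 4, 11]` → nums = [12, 15, 1, 4, 11]
`nums.reverse()` → nums = [11, 4, 1, 15, 12]
`nums[0] = nums[0] + nums[-1]` → nums = [23, 4, 1, 15, 12]
`out = nums[0]` → out = 23
So out = 23

Answer: 23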